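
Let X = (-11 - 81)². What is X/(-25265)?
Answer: -8464/25265 ≈ -0.33501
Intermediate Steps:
X = 8464 (X = (-92)² = 8464)
X/(-25265) = 8464/(-25265) = 8464*(-1/25265) = -8464/25265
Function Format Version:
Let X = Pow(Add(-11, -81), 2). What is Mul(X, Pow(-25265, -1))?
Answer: Rational(-8464, 25265) ≈ -0.33501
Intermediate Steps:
X = 8464 (X = Pow(-92, 2) = 8464)
Mul(X, Pow(-25265, -1)) = Mul(8464, Pow(-25265, -1)) = Mul(8464, Rational(-1, 25265)) = Rational(-8464, 25265)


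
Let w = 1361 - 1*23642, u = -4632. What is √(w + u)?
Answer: I*√26913 ≈ 164.05*I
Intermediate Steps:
w = -22281 (w = 1361 - 23642 = -22281)
√(w + u) = √(-22281 - 4632) = √(-26913) = I*√26913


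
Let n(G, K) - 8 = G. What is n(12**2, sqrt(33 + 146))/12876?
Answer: 38/3219 ≈ 0.011805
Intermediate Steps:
n(G, K) = 8 + G
n(12**2, sqrt(33 + 146))/12876 = (8 + 12**2)/12876 = (8 + 144)*(1/12876) = 152*(1/12876) = 38/3219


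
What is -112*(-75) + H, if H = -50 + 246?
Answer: 8596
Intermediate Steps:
H = 196
-112*(-75) + H = -112*(-75) + 196 = 8400 + 196 = 8596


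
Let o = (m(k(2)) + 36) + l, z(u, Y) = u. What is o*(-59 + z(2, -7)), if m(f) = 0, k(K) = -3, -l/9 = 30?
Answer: 13338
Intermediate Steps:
l = -270 (l = -9*30 = -270)
o = -234 (o = (0 + 36) - 270 = 36 - 270 = -234)
o*(-59 + z(2, -7)) = -234*(-59 + 2) = -234*(-57) = 13338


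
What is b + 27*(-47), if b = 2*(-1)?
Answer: -1271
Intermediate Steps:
b = -2
b + 27*(-47) = -2 + 27*(-47) = -2 - 1269 = -1271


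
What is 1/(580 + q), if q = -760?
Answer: -1/180 ≈ -0.0055556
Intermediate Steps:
1/(580 + q) = 1/(580 - 760) = 1/(-180) = -1/180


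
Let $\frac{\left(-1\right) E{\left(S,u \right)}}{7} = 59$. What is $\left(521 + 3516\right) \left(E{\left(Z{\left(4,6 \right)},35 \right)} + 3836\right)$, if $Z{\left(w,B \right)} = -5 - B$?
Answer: $13818651$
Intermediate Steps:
$E{\left(S,u \right)} = -413$ ($E{\left(S,u \right)} = \left(-7\right) 59 = -413$)
$\left(521 + 3516\right) \left(E{\left(Z{\left(4,6 \right)},35 \right)} + 3836\right) = \left(521 + 3516\right) \left(-413 + 3836\right) = 4037 \cdot 3423 = 13818651$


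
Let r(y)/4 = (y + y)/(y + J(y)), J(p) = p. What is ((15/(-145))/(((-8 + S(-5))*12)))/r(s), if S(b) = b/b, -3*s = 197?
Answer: 1/3248 ≈ 0.00030788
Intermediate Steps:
s = -197/3 (s = -⅓*197 = -197/3 ≈ -65.667)
r(y) = 4 (r(y) = 4*((y + y)/(y + y)) = 4*((2*y)/((2*y))) = 4*((2*y)*(1/(2*y))) = 4*1 = 4)
S(b) = 1
((15/(-145))/(((-8 + S(-5))*12)))/r(s) = ((15/(-145))/(((-8 + 1)*12)))/4 = ((15*(-1/145))/((-7*12)))*(¼) = -3/29/(-84)*(¼) = -3/29*(-1/84)*(¼) = (1/812)*(¼) = 1/3248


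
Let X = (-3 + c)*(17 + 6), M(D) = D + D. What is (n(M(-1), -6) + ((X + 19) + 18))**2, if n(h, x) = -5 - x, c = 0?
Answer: 961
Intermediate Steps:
M(D) = 2*D
X = -69 (X = (-3 + 0)*(17 + 6) = -3*23 = -69)
(n(M(-1), -6) + ((X + 19) + 18))**2 = ((-5 - 1*(-6)) + ((-69 + 19) + 18))**2 = ((-5 + 6) + (-50 + 18))**2 = (1 - 32)**2 = (-31)**2 = 961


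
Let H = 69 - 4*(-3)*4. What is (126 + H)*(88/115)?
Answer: 21384/115 ≈ 185.95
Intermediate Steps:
H = 117 (H = 69 - (-12)*4 = 69 - 1*(-48) = 69 + 48 = 117)
(126 + H)*(88/115) = (126 + 117)*(88/115) = 243*(88*(1/115)) = 243*(88/115) = 21384/115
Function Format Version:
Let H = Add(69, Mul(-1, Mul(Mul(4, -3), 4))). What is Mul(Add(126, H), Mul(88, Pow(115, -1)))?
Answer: Rational(21384, 115) ≈ 185.95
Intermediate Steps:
H = 117 (H = Add(69, Mul(-1, Mul(-12, 4))) = Add(69, Mul(-1, -48)) = Add(69, 48) = 117)
Mul(Add(126, H), Mul(88, Pow(115, -1))) = Mul(Add(126, 117), Mul(88, Pow(115, -1))) = Mul(243, Mul(88, Rational(1, 115))) = Mul(243, Rational(88, 115)) = Rational(21384, 115)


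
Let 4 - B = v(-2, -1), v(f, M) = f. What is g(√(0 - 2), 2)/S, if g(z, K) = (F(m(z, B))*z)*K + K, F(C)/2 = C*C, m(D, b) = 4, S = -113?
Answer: -2/113 - 64*I*√2/113 ≈ -0.017699 - 0.80097*I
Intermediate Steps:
B = 6 (B = 4 - 1*(-2) = 4 + 2 = 6)
F(C) = 2*C² (F(C) = 2*(C*C) = 2*C²)
g(z, K) = K + 32*K*z (g(z, K) = ((2*4²)*z)*K + K = ((2*16)*z)*K + K = (32*z)*K + K = 32*K*z + K = K + 32*K*z)
g(√(0 - 2), 2)/S = (2*(1 + 32*√(0 - 2)))/(-113) = (2*(1 + 32*√(-2)))*(-1/113) = (2*(1 + 32*(I*√2)))*(-1/113) = (2*(1 + 32*I*√2))*(-1/113) = (2 + 64*I*√2)*(-1/113) = -2/113 - 64*I*√2/113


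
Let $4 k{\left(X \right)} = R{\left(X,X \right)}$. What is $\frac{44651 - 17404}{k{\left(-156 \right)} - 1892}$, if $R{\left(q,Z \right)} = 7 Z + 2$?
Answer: $- \frac{54494}{4329} \approx -12.588$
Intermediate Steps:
$R{\left(q,Z \right)} = 2 + 7 Z$
$k{\left(X \right)} = \frac{1}{2} + \frac{7 X}{4}$ ($k{\left(X \right)} = \frac{2 + 7 X}{4} = \frac{1}{2} + \frac{7 X}{4}$)
$\frac{44651 - 17404}{k{\left(-156 \right)} - 1892} = \frac{44651 - 17404}{\left(\frac{1}{2} + \frac{7}{4} \left(-156\right)\right) - 1892} = \frac{27247}{\left(\frac{1}{2} - 273\right) - 1892} = \frac{27247}{- \frac{545}{2} - 1892} = \frac{27247}{- \frac{4329}{2}} = 27247 \left(- \frac{2}{4329}\right) = - \frac{54494}{4329}$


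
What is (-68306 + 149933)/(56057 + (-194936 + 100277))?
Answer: -81627/38602 ≈ -2.1146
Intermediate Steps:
(-68306 + 149933)/(56057 + (-194936 + 100277)) = 81627/(56057 - 94659) = 81627/(-38602) = 81627*(-1/38602) = -81627/38602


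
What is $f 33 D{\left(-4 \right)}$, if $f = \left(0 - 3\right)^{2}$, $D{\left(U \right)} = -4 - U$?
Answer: $0$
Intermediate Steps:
$f = 9$ ($f = \left(-3\right)^{2} = 9$)
$f 33 D{\left(-4 \right)} = 9 \cdot 33 \left(-4 - -4\right) = 297 \left(-4 + 4\right) = 297 \cdot 0 = 0$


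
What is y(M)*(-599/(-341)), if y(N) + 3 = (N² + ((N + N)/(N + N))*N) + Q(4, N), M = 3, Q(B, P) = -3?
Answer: 3594/341 ≈ 10.540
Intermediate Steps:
y(N) = -6 + N + N² (y(N) = -3 + ((N² + ((N + N)/(N + N))*N) - 3) = -3 + ((N² + ((2*N)/((2*N)))*N) - 3) = -3 + ((N² + ((2*N)*(1/(2*N)))*N) - 3) = -3 + ((N² + 1*N) - 3) = -3 + ((N² + N) - 3) = -3 + ((N + N²) - 3) = -3 + (-3 + N + N²) = -6 + N + N²)
y(M)*(-599/(-341)) = (-6 + 3 + 3²)*(-599/(-341)) = (-6 + 3 + 9)*(-599*(-1/341)) = 6*(599/341) = 3594/341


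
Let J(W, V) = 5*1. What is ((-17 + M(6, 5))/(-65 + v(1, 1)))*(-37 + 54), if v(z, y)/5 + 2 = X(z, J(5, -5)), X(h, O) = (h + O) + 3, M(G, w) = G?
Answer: 187/30 ≈ 6.2333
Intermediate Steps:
J(W, V) = 5
X(h, O) = 3 + O + h (X(h, O) = (O + h) + 3 = 3 + O + h)
v(z, y) = 30 + 5*z (v(z, y) = -10 + 5*(3 + 5 + z) = -10 + 5*(8 + z) = -10 + (40 + 5*z) = 30 + 5*z)
((-17 + M(6, 5))/(-65 + v(1, 1)))*(-37 + 54) = ((-17 + 6)/(-65 + (30 + 5*1)))*(-37 + 54) = -11/(-65 + (30 + 5))*17 = -11/(-65 + 35)*17 = -11/(-30)*17 = -11*(-1/30)*17 = (11/30)*17 = 187/30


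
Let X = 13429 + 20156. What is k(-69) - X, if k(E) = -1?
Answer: -33586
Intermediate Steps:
X = 33585
k(-69) - X = -1 - 1*33585 = -1 - 33585 = -33586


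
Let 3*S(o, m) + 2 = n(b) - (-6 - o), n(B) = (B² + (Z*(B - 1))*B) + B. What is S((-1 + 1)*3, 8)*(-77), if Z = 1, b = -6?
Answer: -5852/3 ≈ -1950.7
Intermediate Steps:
n(B) = B + B² + B*(-1 + B) (n(B) = (B² + (1*(B - 1))*B) + B = (B² + (1*(-1 + B))*B) + B = (B² + (-1 + B)*B) + B = (B² + B*(-1 + B)) + B = B + B² + B*(-1 + B))
S(o, m) = 76/3 + o/3 (S(o, m) = -⅔ + (2*(-6)² - (-6 - o))/3 = -⅔ + (2*36 + (6 + o))/3 = -⅔ + (72 + (6 + o))/3 = -⅔ + (78 + o)/3 = -⅔ + (26 + o/3) = 76/3 + o/3)
S((-1 + 1)*3, 8)*(-77) = (76/3 + ((-1 + 1)*3)/3)*(-77) = (76/3 + (0*3)/3)*(-77) = (76/3 + (⅓)*0)*(-77) = (76/3 + 0)*(-77) = (76/3)*(-77) = -5852/3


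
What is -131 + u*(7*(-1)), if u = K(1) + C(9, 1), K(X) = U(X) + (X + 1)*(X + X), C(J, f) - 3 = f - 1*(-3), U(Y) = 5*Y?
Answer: -243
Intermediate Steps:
C(J, f) = 6 + f (C(J, f) = 3 + (f - 1*(-3)) = 3 + (f + 3) = 3 + (3 + f) = 6 + f)
K(X) = 5*X + 2*X*(1 + X) (K(X) = 5*X + (X + 1)*(X + X) = 5*X + (1 + X)*(2*X) = 5*X + 2*X*(1 + X))
u = 16 (u = 1*(7 + 2*1) + (6 + 1) = 1*(7 + 2) + 7 = 1*9 + 7 = 9 + 7 = 16)
-131 + u*(7*(-1)) = -131 + 16*(7*(-1)) = -131 + 16*(-7) = -131 - 112 = -243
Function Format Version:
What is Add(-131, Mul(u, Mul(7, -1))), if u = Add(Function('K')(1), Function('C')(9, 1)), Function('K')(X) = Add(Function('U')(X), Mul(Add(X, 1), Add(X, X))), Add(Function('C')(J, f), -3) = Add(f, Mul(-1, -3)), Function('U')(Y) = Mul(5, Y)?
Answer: -243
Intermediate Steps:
Function('C')(J, f) = Add(6, f) (Function('C')(J, f) = Add(3, Add(f, Mul(-1, -3))) = Add(3, Add(f, 3)) = Add(3, Add(3, f)) = Add(6, f))
Function('K')(X) = Add(Mul(5, X), Mul(2, X, Add(1, X))) (Function('K')(X) = Add(Mul(5, X), Mul(Add(X, 1), Add(X, X))) = Add(Mul(5, X), Mul(Add(1, X), Mul(2, X))) = Add(Mul(5, X), Mul(2, X, Add(1, X))))
u = 16 (u = Add(Mul(1, Add(7, Mul(2, 1))), Add(6, 1)) = Add(Mul(1, Add(7, 2)), 7) = Add(Mul(1, 9), 7) = Add(9, 7) = 16)
Add(-131, Mul(u, Mul(7, -1))) = Add(-131, Mul(16, Mul(7, -1))) = Add(-131, Mul(16, -7)) = Add(-131, -112) = -243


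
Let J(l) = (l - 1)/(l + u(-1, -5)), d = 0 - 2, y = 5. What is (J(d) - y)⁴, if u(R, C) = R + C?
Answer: 1874161/4096 ≈ 457.56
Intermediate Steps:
u(R, C) = C + R
d = -2
J(l) = (-1 + l)/(-6 + l) (J(l) = (l - 1)/(l + (-5 - 1)) = (-1 + l)/(l - 6) = (-1 + l)/(-6 + l))
(J(d) - y)⁴ = ((-1 - 2)/(-6 - 2) - 1*5)⁴ = (-3/(-8) - 5)⁴ = (-⅛*(-3) - 5)⁴ = (3/8 - 5)⁴ = (-37/8)⁴ = 1874161/4096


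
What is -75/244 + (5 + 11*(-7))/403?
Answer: -47793/98332 ≈ -0.48604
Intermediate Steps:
-75/244 + (5 + 11*(-7))/403 = -75*1/244 + (5 - 77)*(1/403) = -75/244 - 72*1/403 = -75/244 - 72/403 = -47793/98332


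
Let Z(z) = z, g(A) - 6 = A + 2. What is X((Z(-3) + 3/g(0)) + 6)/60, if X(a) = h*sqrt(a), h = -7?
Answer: -7*sqrt(6)/80 ≈ -0.21433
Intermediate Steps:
g(A) = 8 + A (g(A) = 6 + (A + 2) = 6 + (2 + A) = 8 + A)
X(a) = -7*sqrt(a)
X((Z(-3) + 3/g(0)) + 6)/60 = -7*sqrt((-3 + 3/(8 + 0)) + 6)/60 = -7*sqrt((-3 + 3/8) + 6)*(1/60) = -7*sqrt(-21/8 + 6)*(1/60) = -21*sqrt(6)/4*(1/60) = -7*sqrt(6)/80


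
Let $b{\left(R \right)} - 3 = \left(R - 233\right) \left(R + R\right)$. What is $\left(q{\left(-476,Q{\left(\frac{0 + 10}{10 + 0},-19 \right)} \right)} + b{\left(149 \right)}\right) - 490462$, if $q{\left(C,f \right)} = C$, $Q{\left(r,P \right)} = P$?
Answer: $-515967$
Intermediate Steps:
$b{\left(R \right)} = 3 + 2 R \left(-233 + R\right)$ ($b{\left(R \right)} = 3 + \left(R - 233\right) \left(R + R\right) = 3 + \left(-233 + R\right) 2 R = 3 + 2 R \left(-233 + R\right)$)
$\left(q{\left(-476,Q{\left(\frac{0 + 10}{10 + 0},-19 \right)} \right)} + b{\left(149 \right)}\right) - 490462 = \left(-476 + \left(3 - 69434 + 2 \cdot 149^{2}\right)\right) - 490462 = \left(-476 + \left(3 - 69434 + 2 \cdot 22201\right)\right) - 490462 = \left(-476 + \left(3 - 69434 + 44402\right)\right) - 490462 = \left(-476 - 25029\right) - 490462 = -25505 - 490462 = -515967$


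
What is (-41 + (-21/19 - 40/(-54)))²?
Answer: 450288400/263169 ≈ 1711.0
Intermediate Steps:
(-41 + (-21/19 - 40/(-54)))² = (-41 + (-21*1/19 - 40*(-1/54)))² = (-41 + (-21/19 + 20/27))² = (-41 - 187/513)² = (-21220/513)² = 450288400/263169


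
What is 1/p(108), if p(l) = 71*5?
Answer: 1/355 ≈ 0.0028169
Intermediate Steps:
p(l) = 355
1/p(108) = 1/355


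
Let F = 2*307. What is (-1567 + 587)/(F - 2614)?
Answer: 49/100 ≈ 0.49000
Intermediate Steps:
F = 614
(-1567 + 587)/(F - 2614) = (-1567 + 587)/(614 - 2614) = -980/(-2000) = -980*(-1/2000) = 49/100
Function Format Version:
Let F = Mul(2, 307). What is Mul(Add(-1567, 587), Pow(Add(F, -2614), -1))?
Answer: Rational(49, 100) ≈ 0.49000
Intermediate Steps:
F = 614
Mul(Add(-1567, 587), Pow(Add(F, -2614), -1)) = Mul(Add(-1567, 587), Pow(Add(614, -2614), -1)) = Mul(-980, Pow(-2000, -1)) = Mul(-980, Rational(-1, 2000)) = Rational(49, 100)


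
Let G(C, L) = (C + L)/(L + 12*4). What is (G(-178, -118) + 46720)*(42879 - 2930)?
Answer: 9332931036/5 ≈ 1.8666e+9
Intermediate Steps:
G(C, L) = (C + L)/(48 + L) (G(C, L) = (C + L)/(L + 48) = (C + L)/(48 + L))
(G(-178, -118) + 46720)*(42879 - 2930) = ((-178 - 118)/(48 - 118) + 46720)*(42879 - 2930) = (-296/(-70) + 46720)*39949 = (-1/70*(-296) + 46720)*39949 = (148/35 + 46720)*39949 = (1635348/35)*39949 = 9332931036/5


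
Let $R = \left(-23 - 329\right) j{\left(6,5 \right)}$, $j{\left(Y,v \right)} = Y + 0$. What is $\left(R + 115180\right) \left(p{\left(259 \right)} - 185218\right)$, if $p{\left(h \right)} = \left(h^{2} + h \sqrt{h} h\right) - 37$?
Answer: $-13361697832 + 7584714508 \sqrt{259} \approx 1.087 \cdot 10^{11}$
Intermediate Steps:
$j{\left(Y,v \right)} = Y$
$p{\left(h \right)} = -37 + h^{2} + h^{\frac{5}{2}}$ ($p{\left(h \right)} = \left(h^{2} + h^{\frac{3}{2}} h\right) - 37 = \left(h^{2} + h^{\frac{5}{2}}\right) - 37 = -37 + h^{2} + h^{\frac{5}{2}}$)
$R = -2112$ ($R = \left(-23 - 329\right) 6 = \left(-352\right) 6 = -2112$)
$\left(R + 115180\right) \left(p{\left(259 \right)} - 185218\right) = \left(-2112 + 115180\right) \left(\left(-37 + 259^{2} + 259^{\frac{5}{2}}\right) - 185218\right) = 113068 \left(\left(-37 + 67081 + 67081 \sqrt{259}\right) - 185218\right) = 113068 \left(\left(67044 + 67081 \sqrt{259}\right) - 185218\right) = 113068 \left(-118174 + 67081 \sqrt{259}\right) = -13361697832 + 7584714508 \sqrt{259}$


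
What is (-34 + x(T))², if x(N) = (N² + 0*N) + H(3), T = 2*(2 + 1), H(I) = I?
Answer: 25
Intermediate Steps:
T = 6 (T = 2*3 = 6)
x(N) = 3 + N² (x(N) = (N² + 0*N) + 3 = (N² + 0) + 3 = N² + 3 = 3 + N²)
(-34 + x(T))² = (-34 + (3 + 6²))² = (-34 + (3 + 36))² = (-34 + 39)² = 5² = 25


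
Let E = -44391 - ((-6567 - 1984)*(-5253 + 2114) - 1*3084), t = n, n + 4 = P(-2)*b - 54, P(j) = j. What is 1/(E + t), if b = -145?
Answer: -1/26882664 ≈ -3.7199e-8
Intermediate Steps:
n = 232 (n = -4 + (-2*(-145) - 54) = -4 + (290 - 54) = -4 + 236 = 232)
t = 232
E = -26882896 (E = -44391 - (-8551*(-3139) - 3084) = -44391 - (26841589 - 3084) = -44391 - 1*26838505 = -44391 - 26838505 = -26882896)
1/(E + t) = 1/(-26882896 + 232) = 1/(-26882664) = -1/26882664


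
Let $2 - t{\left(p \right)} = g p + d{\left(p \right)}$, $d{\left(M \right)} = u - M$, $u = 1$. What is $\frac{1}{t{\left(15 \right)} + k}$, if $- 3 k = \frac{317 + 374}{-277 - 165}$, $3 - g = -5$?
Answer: $- \frac{1326}{137213} \approx -0.0096638$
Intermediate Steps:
$d{\left(M \right)} = 1 - M$
$g = 8$ ($g = 3 - -5 = 3 + 5 = 8$)
$k = \frac{691}{1326}$ ($k = - \frac{\left(317 + 374\right) \frac{1}{-277 - 165}}{3} = - \frac{691 \frac{1}{-442}}{3} = - \frac{691 \left(- \frac{1}{442}\right)}{3} = \left(- \frac{1}{3}\right) \left(- \frac{691}{442}\right) = \frac{691}{1326} \approx 0.52112$)
$t{\left(p \right)} = 1 - 7 p$ ($t{\left(p \right)} = 2 - \left(8 p - \left(-1 + p\right)\right) = 2 - \left(1 + 7 p\right) = 1 - 7 p$)
$\frac{1}{t{\left(15 \right)} + k} = \frac{1}{\left(1 - 105\right) + \frac{691}{1326}} = \frac{1}{-104 + \frac{691}{1326}} = \frac{1}{- \frac{137213}{1326}} = - \frac{1326}{137213}$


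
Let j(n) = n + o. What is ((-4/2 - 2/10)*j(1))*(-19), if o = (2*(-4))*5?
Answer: -8151/5 ≈ -1630.2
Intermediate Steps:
o = -40 (o = -8*5 = -40)
j(n) = -40 + n (j(n) = n - 40 = -40 + n)
((-4/2 - 2/10)*j(1))*(-19) = ((-4/2 - 2/10)*(-40 + 1))*(-19) = ((-4*½ - 2*⅒)*(-39))*(-19) = ((-2 - ⅕)*(-39))*(-19) = -11/5*(-39)*(-19) = (429/5)*(-19) = -8151/5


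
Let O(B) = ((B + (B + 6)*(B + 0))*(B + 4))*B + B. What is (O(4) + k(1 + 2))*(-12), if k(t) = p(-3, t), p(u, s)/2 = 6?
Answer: -17088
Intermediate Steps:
p(u, s) = 12 (p(u, s) = 2*6 = 12)
k(t) = 12
O(B) = B + B*(4 + B)*(B + B*(6 + B)) (O(B) = ((B + (6 + B)*B)*(4 + B))*B + B = ((B + B*(6 + B))*(4 + B))*B + B = ((4 + B)*(B + B*(6 + B)))*B + B = B*(4 + B)*(B + B*(6 + B)) + B = B + B*(4 + B)*(B + B*(6 + B)))
(O(4) + k(1 + 2))*(-12) = (4*(1 + 4³ + 11*4² + 28*4) + 12)*(-12) = (4*(1 + 64 + 11*16 + 112) + 12)*(-12) = (4*(1 + 64 + 176 + 112) + 12)*(-12) = (4*353 + 12)*(-12) = (1412 + 12)*(-12) = 1424*(-12) = -17088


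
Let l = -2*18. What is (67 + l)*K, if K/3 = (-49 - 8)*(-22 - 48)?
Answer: 371070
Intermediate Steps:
l = -36
K = 11970 (K = 3*((-49 - 8)*(-22 - 48)) = 3*(-57*(-70)) = 3*3990 = 11970)
(67 + l)*K = (67 - 36)*11970 = 31*11970 = 371070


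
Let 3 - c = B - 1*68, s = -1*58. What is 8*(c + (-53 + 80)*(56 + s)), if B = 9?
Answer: 64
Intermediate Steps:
s = -58
c = 62 (c = 3 - (9 - 1*68) = 3 - (9 - 68) = 3 - 1*(-59) = 3 + 59 = 62)
8*(c + (-53 + 80)*(56 + s)) = 8*(62 + (-53 + 80)*(56 - 58)) = 8*(62 + 27*(-2)) = 8*(62 - 54) = 8*8 = 64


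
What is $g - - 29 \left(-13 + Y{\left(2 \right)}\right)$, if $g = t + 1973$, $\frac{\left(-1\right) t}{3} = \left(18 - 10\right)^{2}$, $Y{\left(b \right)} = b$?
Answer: $1462$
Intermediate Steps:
$t = -192$ ($t = - 3 \left(18 - 10\right)^{2} = - 3 \cdot 8^{2} = \left(-3\right) 64 = -192$)
$g = 1781$ ($g = -192 + 1973 = 1781$)
$g - - 29 \left(-13 + Y{\left(2 \right)}\right) = 1781 - - 29 \left(-13 + 2\right) = 1781 - \left(-29\right) \left(-11\right) = 1781 - 319 = 1462$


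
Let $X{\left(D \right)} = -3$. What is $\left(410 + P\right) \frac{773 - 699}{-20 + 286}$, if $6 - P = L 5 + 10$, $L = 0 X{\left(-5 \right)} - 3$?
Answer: $\frac{15577}{133} \approx 117.12$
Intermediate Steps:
$L = -3$ ($L = 0 \left(-3\right) - 3 = 0 - 3 = -3$)
$P = 11$ ($P = 6 - \left(\left(-3\right) 5 + 10\right) = 6 - \left(-15 + 10\right) = 6 - -5 = 6 + 5 = 11$)
$\left(410 + P\right) \frac{773 - 699}{-20 + 286} = \left(410 + 11\right) \frac{773 - 699}{-20 + 286} = 421 \cdot \frac{74}{266} = 421 \cdot 74 \cdot \frac{1}{266} = 421 \cdot \frac{37}{133} = \frac{15577}{133}$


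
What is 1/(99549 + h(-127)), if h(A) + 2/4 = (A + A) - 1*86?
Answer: 2/198417 ≈ 1.0080e-5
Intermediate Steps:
h(A) = -173/2 + 2*A (h(A) = -½ + ((A + A) - 1*86) = -½ + (2*A - 86) = -½ + (-86 + 2*A) = -173/2 + 2*A)
1/(99549 + h(-127)) = 1/(99549 + (-173/2 + 2*(-127))) = 1/(99549 + (-173/2 - 254)) = 1/(99549 - 681/2) = 1/(198417/2) = 2/198417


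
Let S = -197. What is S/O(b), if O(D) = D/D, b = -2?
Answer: -197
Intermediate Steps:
O(D) = 1
S/O(b) = -197/1 = 1*(-197) = -197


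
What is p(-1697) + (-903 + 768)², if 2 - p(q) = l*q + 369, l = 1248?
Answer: 2135714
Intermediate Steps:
p(q) = -367 - 1248*q (p(q) = 2 - (1248*q + 369) = 2 - (369 + 1248*q) = 2 + (-369 - 1248*q) = -367 - 1248*q)
p(-1697) + (-903 + 768)² = (-367 - 1248*(-1697)) + (-903 + 768)² = (-367 + 2117856) + (-135)² = 2117489 + 18225 = 2135714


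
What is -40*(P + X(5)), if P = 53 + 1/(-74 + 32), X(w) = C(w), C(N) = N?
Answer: -48700/21 ≈ -2319.0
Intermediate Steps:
X(w) = w
P = 2225/42 (P = 53 + 1/(-42) = 53 - 1/42 = 2225/42 ≈ 52.976)
-40*(P + X(5)) = -40*(2225/42 + 5) = -40*2435/42 = -48700/21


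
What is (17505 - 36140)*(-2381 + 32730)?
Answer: -565553615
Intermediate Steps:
(17505 - 36140)*(-2381 + 32730) = -18635*30349 = -565553615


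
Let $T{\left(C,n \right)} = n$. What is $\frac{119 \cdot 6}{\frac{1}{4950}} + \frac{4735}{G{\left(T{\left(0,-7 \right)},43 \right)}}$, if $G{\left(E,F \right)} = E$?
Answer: $\frac{24735365}{7} \approx 3.5336 \cdot 10^{6}$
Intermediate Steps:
$\frac{119 \cdot 6}{\frac{1}{4950}} + \frac{4735}{G{\left(T{\left(0,-7 \right)},43 \right)}} = \frac{119 \cdot 6}{\frac{1}{4950}} + \frac{4735}{-7} = 714 \frac{1}{\frac{1}{4950}} + 4735 \left(- \frac{1}{7}\right) = 714 \cdot 4950 - \frac{4735}{7} = 3534300 - \frac{4735}{7} = \frac{24735365}{7}$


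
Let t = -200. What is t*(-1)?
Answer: 200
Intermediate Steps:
t*(-1) = -200*(-1) = 200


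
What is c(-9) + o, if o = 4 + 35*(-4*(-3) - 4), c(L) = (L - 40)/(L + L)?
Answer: 5161/18 ≈ 286.72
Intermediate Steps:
c(L) = (-40 + L)/(2*L) (c(L) = (-40 + L)/((2*L)) = (-40 + L)*(1/(2*L)) = (-40 + L)/(2*L))
o = 284 (o = 4 + 35*(12 - 4) = 4 + 35*8 = 4 + 280 = 284)
c(-9) + o = (½)*(-40 - 9)/(-9) + 284 = (½)*(-⅑)*(-49) + 284 = 49/18 + 284 = 5161/18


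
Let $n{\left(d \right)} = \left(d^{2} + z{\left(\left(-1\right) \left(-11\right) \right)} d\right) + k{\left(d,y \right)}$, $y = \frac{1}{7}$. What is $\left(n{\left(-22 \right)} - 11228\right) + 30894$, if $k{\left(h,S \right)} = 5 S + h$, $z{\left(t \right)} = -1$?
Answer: $\frac{141055}{7} \approx 20151.0$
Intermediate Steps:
$y = \frac{1}{7} \approx 0.14286$
$k{\left(h,S \right)} = h + 5 S$
$n{\left(d \right)} = \frac{5}{7} + d^{2}$ ($n{\left(d \right)} = \left(d^{2} - d\right) + \left(d + 5 \cdot \frac{1}{7}\right) = \left(d^{2} - d\right) + \left(d + \frac{5}{7}\right) = \left(d^{2} - d\right) + \left(\frac{5}{7} + d\right) = \frac{5}{7} + d^{2}$)
$\left(n{\left(-22 \right)} - 11228\right) + 30894 = \left(\left(\frac{5}{7} + \left(-22\right)^{2}\right) - 11228\right) + 30894 = \left(\left(\frac{5}{7} + 484\right) - 11228\right) + 30894 = \left(\frac{3393}{7} - 11228\right) + 30894 = - \frac{75203}{7} + 30894 = \frac{141055}{7}$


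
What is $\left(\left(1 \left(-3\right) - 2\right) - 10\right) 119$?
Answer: $-1785$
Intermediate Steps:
$\left(\left(1 \left(-3\right) - 2\right) - 10\right) 119 = \left(\left(-3 - 2\right) - 10\right) 119 = \left(-5 - 10\right) 119 = \left(-15\right) 119 = -1785$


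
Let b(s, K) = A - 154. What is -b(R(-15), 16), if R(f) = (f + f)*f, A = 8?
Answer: 146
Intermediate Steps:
R(f) = 2*f² (R(f) = (2*f)*f = 2*f²)
b(s, K) = -146 (b(s, K) = 8 - 154 = -146)
-b(R(-15), 16) = -1*(-146) = 146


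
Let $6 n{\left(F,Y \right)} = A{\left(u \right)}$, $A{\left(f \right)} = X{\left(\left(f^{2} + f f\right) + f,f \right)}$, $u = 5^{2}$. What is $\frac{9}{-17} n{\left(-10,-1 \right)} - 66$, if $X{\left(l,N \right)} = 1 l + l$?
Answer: $-291$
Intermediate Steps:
$X{\left(l,N \right)} = 2 l$ ($X{\left(l,N \right)} = l + l = 2 l$)
$u = 25$
$A{\left(f \right)} = 2 f + 4 f^{2}$ ($A{\left(f \right)} = 2 \left(\left(f^{2} + f f\right) + f\right) = 2 \left(\left(f^{2} + f^{2}\right) + f\right) = 2 \left(2 f^{2} + f\right) = 2 \left(f + 2 f^{2}\right) = 2 f + 4 f^{2}$)
$n{\left(F,Y \right)} = 425$ ($n{\left(F,Y \right)} = \frac{2 \cdot 25 \left(1 + 2 \cdot 25\right)}{6} = \frac{2 \cdot 25 \left(1 + 50\right)}{6} = \frac{2 \cdot 25 \cdot 51}{6} = \frac{1}{6} \cdot 2550 = 425$)
$\frac{9}{-17} n{\left(-10,-1 \right)} - 66 = \frac{9}{-17} \cdot 425 - 66 = 9 \left(- \frac{1}{17}\right) 425 - 66 = \left(- \frac{9}{17}\right) 425 - 66 = -225 - 66 = -291$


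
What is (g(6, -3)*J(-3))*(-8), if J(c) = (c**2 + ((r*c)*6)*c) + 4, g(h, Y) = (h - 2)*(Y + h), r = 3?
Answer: -16800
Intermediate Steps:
g(h, Y) = (-2 + h)*(Y + h)
J(c) = 4 + 19*c**2 (J(c) = (c**2 + ((3*c)*6)*c) + 4 = (c**2 + (18*c)*c) + 4 = (c**2 + 18*c**2) + 4 = 19*c**2 + 4 = 4 + 19*c**2)
(g(6, -3)*J(-3))*(-8) = ((6**2 - 2*(-3) - 2*6 - 3*6)*(4 + 19*(-3)**2))*(-8) = ((36 + 6 - 12 - 18)*(4 + 19*9))*(-8) = (12*(4 + 171))*(-8) = (12*175)*(-8) = 2100*(-8) = -16800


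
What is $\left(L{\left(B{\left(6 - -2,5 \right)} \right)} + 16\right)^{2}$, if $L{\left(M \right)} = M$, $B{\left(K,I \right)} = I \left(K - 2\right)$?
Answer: $2116$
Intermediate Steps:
$B{\left(K,I \right)} = I \left(-2 + K\right)$
$\left(L{\left(B{\left(6 - -2,5 \right)} \right)} + 16\right)^{2} = \left(5 \left(-2 + \left(6 - -2\right)\right) + 16\right)^{2} = \left(5 \left(-2 + \left(6 + 2\right)\right) + 16\right)^{2} = \left(5 \left(-2 + 8\right) + 16\right)^{2} = \left(5 \cdot 6 + 16\right)^{2} = \left(30 + 16\right)^{2} = 46^{2} = 2116$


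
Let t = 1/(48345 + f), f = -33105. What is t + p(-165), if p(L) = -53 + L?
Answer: -3322319/15240 ≈ -218.00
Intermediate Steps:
t = 1/15240 (t = 1/(48345 - 33105) = 1/15240 ≈ 6.5617e-5)
t + p(-165) = 1/15240 + (-53 - 165) = 1/15240 - 218 = -3322319/15240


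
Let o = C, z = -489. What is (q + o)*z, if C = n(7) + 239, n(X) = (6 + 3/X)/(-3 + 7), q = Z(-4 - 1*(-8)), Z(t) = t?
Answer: -3349161/28 ≈ -1.1961e+5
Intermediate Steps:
q = 4 (q = -4 - 1*(-8) = -4 + 8 = 4)
n(X) = 3/2 + 3/(4*X) (n(X) = (6 + 3/X)/4 = (6 + 3/X)*(¼) = 3/2 + 3/(4*X))
C = 6737/28 (C = (¾)*(1 + 2*7)/7 + 239 = (¾)*(⅐)*(1 + 14) + 239 = (¾)*(⅐)*15 + 239 = 45/28 + 239 = 6737/28 ≈ 240.61)
o = 6737/28 ≈ 240.61
(q + o)*z = (4 + 6737/28)*(-489) = (6849/28)*(-489) = -3349161/28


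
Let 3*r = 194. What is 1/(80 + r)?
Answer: 3/434 ≈ 0.0069124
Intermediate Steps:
r = 194/3 (r = (⅓)*194 = 194/3 ≈ 64.667)
1/(80 + r) = 1/(80 + 194/3) = 1/(434/3) = 3/434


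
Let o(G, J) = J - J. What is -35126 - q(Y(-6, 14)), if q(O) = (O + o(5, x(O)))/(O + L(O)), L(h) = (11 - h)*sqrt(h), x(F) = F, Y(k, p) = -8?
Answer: -12961502/369 - 38*I*sqrt(2)/369 ≈ -35126.0 - 0.14564*I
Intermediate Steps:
L(h) = sqrt(h)*(11 - h)
o(G, J) = 0
q(O) = O/(O + sqrt(O)*(11 - O)) (q(O) = (O + 0)/(O + sqrt(O)*(11 - O)) = O/(O + sqrt(O)*(11 - O)))
-35126 - q(Y(-6, 14)) = -35126 - (-1)*(-8)/(-1*(-8) + sqrt(-8)*(-11 - 8)) = -35126 - (-1)*(-8)/(8 + (2*I*sqrt(2))*(-19)) = -35126 - (-1)*(-8)/(8 - 38*I*sqrt(2)) = -35126 - 8/(8 - 38*I*sqrt(2))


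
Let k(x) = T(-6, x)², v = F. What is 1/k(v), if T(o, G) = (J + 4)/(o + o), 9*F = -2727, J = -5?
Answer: 144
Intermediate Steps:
F = -303 (F = (⅑)*(-2727) = -303)
v = -303
T(o, G) = -1/(2*o) (T(o, G) = (-5 + 4)/(o + o) = -1/(2*o))
k(x) = 1/144 (k(x) = (-½/(-6))² = (-½*(-⅙))² = (1/12)² = 1/144)
1/k(v) = 1/(1/144) = 144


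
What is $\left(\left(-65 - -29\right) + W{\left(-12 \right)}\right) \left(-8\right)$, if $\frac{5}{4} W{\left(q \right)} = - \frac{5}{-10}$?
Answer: $\frac{1424}{5} \approx 284.8$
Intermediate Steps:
$W{\left(q \right)} = \frac{2}{5}$ ($W{\left(q \right)} = \frac{4 \left(- \frac{5}{-10}\right)}{5} = \frac{4 \left(\left(-5\right) \left(- \frac{1}{10}\right)\right)}{5} = \frac{4}{5} \cdot \frac{1}{2} = \frac{2}{5}$)
$\left(\left(-65 - -29\right) + W{\left(-12 \right)}\right) \left(-8\right) = \left(\left(-65 - -29\right) + \frac{2}{5}\right) \left(-8\right) = \left(\left(-65 + 29\right) + \frac{2}{5}\right) \left(-8\right) = \left(-36 + \frac{2}{5}\right) \left(-8\right) = \left(- \frac{178}{5}\right) \left(-8\right) = \frac{1424}{5}$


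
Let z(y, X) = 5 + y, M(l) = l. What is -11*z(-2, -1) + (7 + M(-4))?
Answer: -30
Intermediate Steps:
-11*z(-2, -1) + (7 + M(-4)) = -11*(5 - 2) + (7 - 4) = -11*3 + 3 = -33 + 3 = -30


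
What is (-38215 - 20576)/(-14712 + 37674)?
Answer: -19597/7654 ≈ -2.5604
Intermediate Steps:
(-38215 - 20576)/(-14712 + 37674) = -58791/22962 = -58791*1/22962 = -19597/7654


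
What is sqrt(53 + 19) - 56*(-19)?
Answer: 1064 + 6*sqrt(2) ≈ 1072.5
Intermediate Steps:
sqrt(53 + 19) - 56*(-19) = sqrt(72) + 1064 = 6*sqrt(2) + 1064 = 1064 + 6*sqrt(2)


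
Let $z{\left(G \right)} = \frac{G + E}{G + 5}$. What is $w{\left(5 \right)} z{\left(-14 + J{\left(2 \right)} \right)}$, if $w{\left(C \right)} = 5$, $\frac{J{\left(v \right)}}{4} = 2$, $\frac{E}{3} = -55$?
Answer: $855$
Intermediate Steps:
$E = -165$ ($E = 3 \left(-55\right) = -165$)
$J{\left(v \right)} = 8$ ($J{\left(v \right)} = 4 \cdot 2 = 8$)
$z{\left(G \right)} = \frac{-165 + G}{5 + G}$ ($z{\left(G \right)} = \frac{G - 165}{G + 5} = \frac{-165 + G}{5 + G}$)
$w{\left(5 \right)} z{\left(-14 + J{\left(2 \right)} \right)} = 5 \frac{-165 + \left(-14 + 8\right)}{5 + \left(-14 + 8\right)} = 5 \frac{-165 - 6}{5 - 6} = 5 \frac{1}{-1} \left(-171\right) = 5 \left(\left(-1\right) \left(-171\right)\right) = 5 \cdot 171 = 855$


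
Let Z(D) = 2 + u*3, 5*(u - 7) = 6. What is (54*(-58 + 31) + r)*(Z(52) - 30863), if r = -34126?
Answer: 5486412288/5 ≈ 1.0973e+9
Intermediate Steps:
u = 41/5 (u = 7 + (⅕)*6 = 7 + 6/5 = 41/5 ≈ 8.2000)
Z(D) = 133/5 (Z(D) = 2 + (41/5)*3 = 2 + 123/5 = 133/5)
(54*(-58 + 31) + r)*(Z(52) - 30863) = (54*(-58 + 31) - 34126)*(133/5 - 30863) = (54*(-27) - 34126)*(-154182/5) = (-1458 - 34126)*(-154182/5) = -35584*(-154182/5) = 5486412288/5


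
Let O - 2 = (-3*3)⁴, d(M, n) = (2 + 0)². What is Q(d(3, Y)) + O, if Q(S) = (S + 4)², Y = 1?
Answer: 6627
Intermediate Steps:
d(M, n) = 4 (d(M, n) = 2² = 4)
Q(S) = (4 + S)²
O = 6563 (O = 2 + (-3*3)⁴ = 2 + (-9)⁴ = 2 + 6561 = 6563)
Q(d(3, Y)) + O = (4 + 4)² + 6563 = 8² + 6563 = 64 + 6563 = 6627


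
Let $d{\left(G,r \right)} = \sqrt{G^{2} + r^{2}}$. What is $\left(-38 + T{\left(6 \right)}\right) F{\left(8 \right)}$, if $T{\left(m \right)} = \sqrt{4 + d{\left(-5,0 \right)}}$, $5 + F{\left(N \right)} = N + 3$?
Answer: $-210$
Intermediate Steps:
$F{\left(N \right)} = -2 + N$ ($F{\left(N \right)} = -5 + \left(N + 3\right) = -5 + \left(3 + N\right) = -2 + N$)
$T{\left(m \right)} = 3$ ($T{\left(m \right)} = \sqrt{4 + \sqrt{\left(-5\right)^{2} + 0^{2}}} = \sqrt{4 + \sqrt{25 + 0}} = \sqrt{4 + \sqrt{25}} = \sqrt{4 + 5} = \sqrt{9} = 3$)
$\left(-38 + T{\left(6 \right)}\right) F{\left(8 \right)} = \left(-38 + 3\right) \left(-2 + 8\right) = \left(-35\right) 6 = -210$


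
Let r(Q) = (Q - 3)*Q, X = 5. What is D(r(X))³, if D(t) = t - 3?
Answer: 343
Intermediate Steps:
r(Q) = Q*(-3 + Q) (r(Q) = (-3 + Q)*Q = Q*(-3 + Q))
D(t) = -3 + t
D(r(X))³ = (-3 + 5*(-3 + 5))³ = (-3 + 5*2)³ = (-3 + 10)³ = 7³ = 343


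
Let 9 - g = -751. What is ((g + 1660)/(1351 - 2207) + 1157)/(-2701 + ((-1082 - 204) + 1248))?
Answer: -82331/195382 ≈ -0.42138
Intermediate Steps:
g = 760 (g = 9 - 1*(-751) = 9 + 751 = 760)
((g + 1660)/(1351 - 2207) + 1157)/(-2701 + ((-1082 - 204) + 1248)) = ((760 + 1660)/(1351 - 2207) + 1157)/(-2701 + ((-1082 - 204) + 1248)) = (2420/(-856) + 1157)/(-2701 + (-1286 + 1248)) = (2420*(-1/856) + 1157)/(-2701 - 38) = (-605/214 + 1157)/(-2739) = (246993/214)*(-1/2739) = -82331/195382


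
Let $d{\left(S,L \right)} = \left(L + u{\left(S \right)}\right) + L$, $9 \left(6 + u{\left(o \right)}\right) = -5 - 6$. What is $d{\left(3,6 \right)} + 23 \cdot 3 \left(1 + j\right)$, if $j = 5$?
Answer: $\frac{3769}{9} \approx 418.78$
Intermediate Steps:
$u{\left(o \right)} = - \frac{65}{9}$ ($u{\left(o \right)} = -6 + \frac{-5 - 6}{9} = -6 + \frac{1}{9} \left(-11\right) = -6 - \frac{11}{9} = - \frac{65}{9}$)
$d{\left(S,L \right)} = - \frac{65}{9} + 2 L$ ($d{\left(S,L \right)} = \left(L - \frac{65}{9}\right) + L = \left(- \frac{65}{9} + L\right) + L = - \frac{65}{9} + 2 L$)
$d{\left(3,6 \right)} + 23 \cdot 3 \left(1 + j\right) = \left(- \frac{65}{9} + 2 \cdot 6\right) + 23 \cdot 3 \left(1 + 5\right) = \left(- \frac{65}{9} + 12\right) + 23 \cdot 3 \cdot 6 = \frac{43}{9} + 23 \cdot 18 = \frac{43}{9} + 414 = \frac{3769}{9}$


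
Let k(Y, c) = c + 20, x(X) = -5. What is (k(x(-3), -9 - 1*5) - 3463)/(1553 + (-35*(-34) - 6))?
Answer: -3457/2737 ≈ -1.2631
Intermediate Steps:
k(Y, c) = 20 + c
(k(x(-3), -9 - 1*5) - 3463)/(1553 + (-35*(-34) - 6)) = ((20 + (-9 - 1*5)) - 3463)/(1553 + (-35*(-34) - 6)) = ((20 + (-9 - 5)) - 3463)/(1553 + (1190 - 6)) = ((20 - 14) - 3463)/(1553 + 1184) = (6 - 3463)/2737 = -3457*1/2737 = -3457/2737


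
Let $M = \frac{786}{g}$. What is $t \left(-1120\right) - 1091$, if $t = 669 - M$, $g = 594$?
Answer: $- \frac{74140009}{99} \approx -7.4889 \cdot 10^{5}$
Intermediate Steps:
$M = \frac{131}{99}$ ($M = \frac{786}{594} = 786 \cdot \frac{1}{594} = \frac{131}{99} \approx 1.3232$)
$t = \frac{66100}{99}$ ($t = 669 - \frac{131}{99} = \frac{66100}{99} \approx 667.68$)
$t \left(-1120\right) - 1091 = \frac{66100}{99} \left(-1120\right) - 1091 = - \frac{74032000}{99} - 1091 = - \frac{74140009}{99}$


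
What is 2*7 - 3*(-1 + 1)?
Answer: 14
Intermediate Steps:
2*7 - 3*(-1 + 1) = 14 - 3*0 = 14 + 0 = 14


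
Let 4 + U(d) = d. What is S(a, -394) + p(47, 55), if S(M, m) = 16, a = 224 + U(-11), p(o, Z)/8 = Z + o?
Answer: 832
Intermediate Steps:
p(o, Z) = 8*Z + 8*o (p(o, Z) = 8*(Z + o) = 8*Z + 8*o)
U(d) = -4 + d
a = 209 (a = 224 + (-4 - 11) = 224 - 15 = 209)
S(a, -394) + p(47, 55) = 16 + (8*55 + 8*47) = 16 + (440 + 376) = 16 + 816 = 832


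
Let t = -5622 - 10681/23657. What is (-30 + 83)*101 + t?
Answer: -6374414/23657 ≈ -269.45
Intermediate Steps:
t = -133010335/23657 (t = -5622 - 10681*1/23657 = -5622 - 10681/23657 = -133010335/23657 ≈ -5622.5)
(-30 + 83)*101 + t = (-30 + 83)*101 - 133010335/23657 = 53*101 - 133010335/23657 = 5353 - 133010335/23657 = -6374414/23657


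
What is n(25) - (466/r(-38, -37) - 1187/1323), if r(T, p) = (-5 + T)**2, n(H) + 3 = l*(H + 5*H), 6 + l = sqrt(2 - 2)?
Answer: -2207364736/2446227 ≈ -902.35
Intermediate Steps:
l = -6 (l = -6 + sqrt(2 - 2) = -6 + sqrt(0) = -6 + 0 = -6)
n(H) = -3 - 36*H (n(H) = -3 - 6*(H + 5*H) = -3 - 36*H)
n(25) - (466/r(-38, -37) - 1187/1323) = (-3 - 36*25) - (466/((-5 - 38)**2) - 1187/1323) = (-3 - 900) - (466/((-43)**2) - 1187*1/1323) = -903 - (466/1849 - 1187/1323) = -903 - 1*(-1578245/2446227) = -903 + 1578245/2446227 = -2207364736/2446227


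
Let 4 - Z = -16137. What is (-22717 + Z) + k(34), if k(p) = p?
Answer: -6542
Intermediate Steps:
Z = 16141 (Z = 4 - 1*(-16137) = 4 + 16137 = 16141)
(-22717 + Z) + k(34) = (-22717 + 16141) + 34 = -6576 + 34 = -6542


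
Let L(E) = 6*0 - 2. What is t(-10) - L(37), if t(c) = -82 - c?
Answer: -70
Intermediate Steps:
L(E) = -2 (L(E) = 0 - 2 = -2)
t(-10) - L(37) = (-82 - 1*(-10)) - 1*(-2) = (-82 + 10) + 2 = -72 + 2 = -70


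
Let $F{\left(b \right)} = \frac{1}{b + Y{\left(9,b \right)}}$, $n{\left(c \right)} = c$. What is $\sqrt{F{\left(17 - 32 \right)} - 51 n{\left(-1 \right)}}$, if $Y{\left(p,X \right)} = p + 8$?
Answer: $\frac{\sqrt{206}}{2} \approx 7.1764$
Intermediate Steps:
$Y{\left(p,X \right)} = 8 + p$
$F{\left(b \right)} = \frac{1}{17 + b}$ ($F{\left(b \right)} = \frac{1}{b + \left(8 + 9\right)} = \frac{1}{b + 17} = \frac{1}{17 + b}$)
$\sqrt{F{\left(17 - 32 \right)} - 51 n{\left(-1 \right)}} = \sqrt{\frac{1}{17 + \left(17 - 32\right)} - -51} = \sqrt{\frac{1}{17 - 15} + 51} = \sqrt{\frac{1}{2} + 51} = \sqrt{\frac{103}{2}} = \frac{\sqrt{206}}{2}$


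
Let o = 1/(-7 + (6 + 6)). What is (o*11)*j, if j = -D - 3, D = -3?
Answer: 0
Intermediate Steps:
o = ⅕ (o = 1/(-7 + 12) = 1/5 = ⅕ ≈ 0.20000)
j = 0 (j = -1*(-3) - 3 = 3 - 3 = 0)
(o*11)*j = ((⅕)*11)*0 = (11/5)*0 = 0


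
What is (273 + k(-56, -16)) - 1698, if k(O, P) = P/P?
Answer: -1424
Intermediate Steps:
k(O, P) = 1
(273 + k(-56, -16)) - 1698 = (273 + 1) - 1698 = 274 - 1698 = -1424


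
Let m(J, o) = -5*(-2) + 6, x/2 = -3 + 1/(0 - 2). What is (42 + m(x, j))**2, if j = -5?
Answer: 3364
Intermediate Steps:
x = -7 (x = 2*(-3 + 1/(0 - 2)) = 2*(-3 + 1/(-2)) = 2*(-3 - 1/2) = 2*(-7/2) = -7)
m(J, o) = 16 (m(J, o) = 10 + 6 = 16)
(42 + m(x, j))**2 = (42 + 16)**2 = 58**2 = 3364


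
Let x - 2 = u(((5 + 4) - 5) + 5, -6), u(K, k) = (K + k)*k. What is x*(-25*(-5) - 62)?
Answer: -1008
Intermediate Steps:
u(K, k) = k*(K + k)
x = -16 (x = 2 - 6*((((5 + 4) - 5) + 5) - 6) = 2 - 6*(((9 - 5) + 5) - 6) = 2 - 6*((4 + 5) - 6) = 2 - 6*(9 - 6) = 2 - 6*3 = 2 - 18 = -16)
x*(-25*(-5) - 62) = -16*(-25*(-5) - 62) = -16*(125 - 62) = -16*63 = -1008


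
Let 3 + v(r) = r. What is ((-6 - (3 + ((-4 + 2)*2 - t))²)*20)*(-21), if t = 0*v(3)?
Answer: 2940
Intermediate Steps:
v(r) = -3 + r
t = 0 (t = 0*(-3 + 3) = 0*0 = 0)
((-6 - (3 + ((-4 + 2)*2 - t))²)*20)*(-21) = ((-6 - (3 + ((-4 + 2)*2 - 1*0))²)*20)*(-21) = ((-6 - (3 + (-2*2 + 0))²)*20)*(-21) = ((-6 - (3 + (-4 + 0))²)*20)*(-21) = ((-6 - (3 - 4)²)*20)*(-21) = ((-6 - 1*(-1)²)*20)*(-21) = ((-6 - 1*1)*20)*(-21) = ((-6 - 1)*20)*(-21) = -7*20*(-21) = -140*(-21) = 2940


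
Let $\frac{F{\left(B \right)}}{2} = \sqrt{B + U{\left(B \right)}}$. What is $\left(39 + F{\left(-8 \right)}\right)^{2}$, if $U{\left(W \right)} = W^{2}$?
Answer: $1745 + 312 \sqrt{14} \approx 2912.4$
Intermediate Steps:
$F{\left(B \right)} = 2 \sqrt{B + B^{2}}$
$\left(39 + F{\left(-8 \right)}\right)^{2} = \left(39 + 2 \sqrt{- 8 \left(1 - 8\right)}\right)^{2} = \left(39 + 2 \sqrt{\left(-8\right) \left(-7\right)}\right)^{2} = \left(39 + 2 \sqrt{56}\right)^{2} = \left(39 + 2 \cdot 2 \sqrt{14}\right)^{2} = \left(39 + 4 \sqrt{14}\right)^{2}$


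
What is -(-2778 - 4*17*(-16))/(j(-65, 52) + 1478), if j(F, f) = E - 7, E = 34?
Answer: 338/301 ≈ 1.1229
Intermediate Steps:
j(F, f) = 27 (j(F, f) = 34 - 7 = 27)
-(-2778 - 4*17*(-16))/(j(-65, 52) + 1478) = -(-2778 - 4*17*(-16))/(27 + 1478) = -(-2778 - 68*(-16))/1505 = -(-2778 + 1088)/1505 = -(-1690)/1505 = -1*(-338/301) = 338/301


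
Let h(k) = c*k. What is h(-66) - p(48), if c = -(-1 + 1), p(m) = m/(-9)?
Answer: 16/3 ≈ 5.3333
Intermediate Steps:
p(m) = -m/9 (p(m) = m*(-⅑) = -m/9)
c = 0 (c = -1*0 = 0)
h(k) = 0 (h(k) = 0*k = 0)
h(-66) - p(48) = 0 - (-1)*48/9 = 0 - 1*(-16/3) = 0 + 16/3 = 16/3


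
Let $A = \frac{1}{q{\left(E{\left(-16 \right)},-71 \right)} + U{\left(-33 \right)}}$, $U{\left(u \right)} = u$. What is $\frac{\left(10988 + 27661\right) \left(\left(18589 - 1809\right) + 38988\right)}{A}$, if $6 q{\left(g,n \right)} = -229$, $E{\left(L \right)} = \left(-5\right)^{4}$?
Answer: $-153391027244$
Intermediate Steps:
$E{\left(L \right)} = 625$
$q{\left(g,n \right)} = - \frac{229}{6}$ ($q{\left(g,n \right)} = \frac{1}{6} \left(-229\right) = - \frac{229}{6}$)
$A = - \frac{6}{427}$ ($A = \frac{1}{- \frac{229}{6} - 33} = \frac{1}{- \frac{427}{6}} = - \frac{6}{427} \approx -0.014052$)
$\frac{\left(10988 + 27661\right) \left(\left(18589 - 1809\right) + 38988\right)}{A} = \frac{\left(10988 + 27661\right) \left(\left(18589 - 1809\right) + 38988\right)}{- \frac{6}{427}} = 38649 \left(\left(18589 - 1809\right) + 38988\right) \left(- \frac{427}{6}\right) = 38649 \left(16780 + 38988\right) \left(- \frac{427}{6}\right) = 38649 \cdot 55768 \left(- \frac{427}{6}\right) = 2155377432 \left(- \frac{427}{6}\right) = -153391027244$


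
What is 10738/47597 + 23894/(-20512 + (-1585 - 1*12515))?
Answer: -382809531/823713682 ≈ -0.46474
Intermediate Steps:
10738/47597 + 23894/(-20512 + (-1585 - 1*12515)) = 10738*(1/47597) + 23894/(-20512 + (-1585 - 12515)) = 10738/47597 + 23894/(-20512 - 14100) = 10738/47597 + 23894/(-34612) = 10738/47597 + 23894*(-1/34612) = 10738/47597 - 11947/17306 = -382809531/823713682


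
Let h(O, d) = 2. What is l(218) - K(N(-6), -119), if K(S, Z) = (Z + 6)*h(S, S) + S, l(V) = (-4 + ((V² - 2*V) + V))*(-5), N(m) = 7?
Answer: -236291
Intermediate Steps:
l(V) = 20 - 5*V² + 5*V (l(V) = (-4 + (V² - V))*(-5) = (-4 + V² - V)*(-5) = 20 - 5*V² + 5*V)
K(S, Z) = 12 + S + 2*Z (K(S, Z) = (Z + 6)*2 + S = (6 + Z)*2 + S = (12 + 2*Z) + S = 12 + S + 2*Z)
l(218) - K(N(-6), -119) = (20 - 5*218² + 5*218) - (12 + 7 + 2*(-119)) = (20 - 5*47524 + 1090) - (12 + 7 - 238) = (20 - 237620 + 1090) - 1*(-219) = -236510 + 219 = -236291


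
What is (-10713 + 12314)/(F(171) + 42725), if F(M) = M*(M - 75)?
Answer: 1601/59141 ≈ 0.027071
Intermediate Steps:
F(M) = M*(-75 + M)
(-10713 + 12314)/(F(171) + 42725) = (-10713 + 12314)/(171*(-75 + 171) + 42725) = 1601/(171*96 + 42725) = 1601/(16416 + 42725) = 1601/59141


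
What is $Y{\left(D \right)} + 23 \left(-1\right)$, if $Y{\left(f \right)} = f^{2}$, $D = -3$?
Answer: $-14$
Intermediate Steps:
$Y{\left(D \right)} + 23 \left(-1\right) = \left(-3\right)^{2} + 23 \left(-1\right) = 9 - 23 = -14$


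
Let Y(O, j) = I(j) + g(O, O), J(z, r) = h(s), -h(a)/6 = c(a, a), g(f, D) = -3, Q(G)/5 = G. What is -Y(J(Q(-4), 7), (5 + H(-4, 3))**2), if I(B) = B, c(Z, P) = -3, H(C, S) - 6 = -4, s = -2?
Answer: -46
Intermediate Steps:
Q(G) = 5*G
H(C, S) = 2 (H(C, S) = 6 - 4 = 2)
h(a) = 18 (h(a) = -6*(-3) = 18)
J(z, r) = 18
Y(O, j) = -3 + j (Y(O, j) = j - 3 = -3 + j)
-Y(J(Q(-4), 7), (5 + H(-4, 3))**2) = -(-3 + (5 + 2)**2) = -(-3 + 7**2) = -(-3 + 49) = -1*46 = -46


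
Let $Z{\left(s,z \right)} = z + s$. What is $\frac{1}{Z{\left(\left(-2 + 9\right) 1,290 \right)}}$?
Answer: $\frac{1}{297} \approx 0.003367$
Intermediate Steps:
$Z{\left(s,z \right)} = s + z$
$\frac{1}{Z{\left(\left(-2 + 9\right) 1,290 \right)}} = \frac{1}{\left(-2 + 9\right) 1 + 290} = \frac{1}{7 \cdot 1 + 290} = \frac{1}{7 + 290} = \frac{1}{297}$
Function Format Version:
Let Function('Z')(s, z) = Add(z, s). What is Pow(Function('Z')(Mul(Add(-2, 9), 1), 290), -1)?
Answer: Rational(1, 297) ≈ 0.0033670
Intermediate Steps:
Function('Z')(s, z) = Add(s, z)
Pow(Function('Z')(Mul(Add(-2, 9), 1), 290), -1) = Pow(Add(Mul(Add(-2, 9), 1), 290), -1) = Pow(Add(Mul(7, 1), 290), -1) = Pow(Add(7, 290), -1) = Pow(297, -1) = Rational(1, 297)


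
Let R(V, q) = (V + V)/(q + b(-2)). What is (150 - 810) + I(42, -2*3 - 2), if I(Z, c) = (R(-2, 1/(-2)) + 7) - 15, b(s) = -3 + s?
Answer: -7340/11 ≈ -667.27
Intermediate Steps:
R(V, q) = 2*V/(-5 + q) (R(V, q) = (V + V)/(q + (-3 - 2)) = (2*V)/(q - 5) = (2*V)/(-5 + q) = 2*V/(-5 + q))
I(Z, c) = -80/11 (I(Z, c) = (2*(-2)/(-5 + 1/(-2)) + 7) - 15 = (2*(-2)/(-5 - ½) + 7) - 15 = (2*(-2)/(-11/2) + 7) - 15 = (2*(-2)*(-2/11) + 7) - 15 = (8/11 + 7) - 15 = 85/11 - 15 = -80/11)
(150 - 810) + I(42, -2*3 - 2) = (150 - 810) - 80/11 = -660 - 80/11 = -7340/11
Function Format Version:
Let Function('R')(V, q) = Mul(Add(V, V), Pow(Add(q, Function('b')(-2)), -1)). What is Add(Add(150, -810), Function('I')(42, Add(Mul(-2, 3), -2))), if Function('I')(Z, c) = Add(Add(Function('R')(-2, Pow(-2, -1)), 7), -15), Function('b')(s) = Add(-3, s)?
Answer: Rational(-7340, 11) ≈ -667.27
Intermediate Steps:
Function('R')(V, q) = Mul(2, V, Pow(Add(-5, q), -1)) (Function('R')(V, q) = Mul(Add(V, V), Pow(Add(q, Add(-3, -2)), -1)) = Mul(Mul(2, V), Pow(Add(q, -5), -1)) = Mul(Mul(2, V), Pow(Add(-5, q), -1)) = Mul(2, V, Pow(Add(-5, q), -1)))
Function('I')(Z, c) = Rational(-80, 11) (Function('I')(Z, c) = Add(Add(Mul(2, -2, Pow(Add(-5, Pow(-2, -1)), -1)), 7), -15) = Add(Add(Mul(2, -2, Pow(Add(-5, Rational(-1, 2)), -1)), 7), -15) = Add(Add(Mul(2, -2, Pow(Rational(-11, 2), -1)), 7), -15) = Add(Add(Mul(2, -2, Rational(-2, 11)), 7), -15) = Add(Add(Rational(8, 11), 7), -15) = Add(Rational(85, 11), -15) = Rational(-80, 11))
Add(Add(150, -810), Function('I')(42, Add(Mul(-2, 3), -2))) = Add(Add(150, -810), Rational(-80, 11)) = Add(-660, Rational(-80, 11)) = Rational(-7340, 11)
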